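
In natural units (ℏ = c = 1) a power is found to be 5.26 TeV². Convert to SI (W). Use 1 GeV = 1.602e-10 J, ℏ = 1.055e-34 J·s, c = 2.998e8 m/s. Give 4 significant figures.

1.280e21 W

Power is [E]/[T] = [E]²/ℏ.
1 GeV² → 1/ℏ × (1 GeV in J)² = 2.433e14 W.
Convert the energy scale: 5.26 TeV² = 5.26e6 GeV².
Result: 5.26e6 × 2.433e14 = 1.280e21 W.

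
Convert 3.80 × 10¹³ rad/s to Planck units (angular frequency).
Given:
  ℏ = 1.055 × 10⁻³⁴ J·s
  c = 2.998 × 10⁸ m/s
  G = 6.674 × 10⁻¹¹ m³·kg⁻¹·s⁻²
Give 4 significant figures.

2.049 × 10⁻³⁰

Planck angular frequency: ω_P = √(c⁵/(ℏG)) = 1.855 × 10⁴³ rad/s.
3.80 × 10¹³ / 1.855 × 10⁴³ = 2.049 × 10⁻³⁰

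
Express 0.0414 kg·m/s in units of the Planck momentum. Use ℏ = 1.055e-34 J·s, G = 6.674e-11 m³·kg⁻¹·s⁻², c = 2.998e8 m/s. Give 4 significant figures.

Planck momentum: p_P = √(ℏc³/G) = 6.527 kg·m/s.
0.0414 / 6.527 = 6.343e-3

6.343e-3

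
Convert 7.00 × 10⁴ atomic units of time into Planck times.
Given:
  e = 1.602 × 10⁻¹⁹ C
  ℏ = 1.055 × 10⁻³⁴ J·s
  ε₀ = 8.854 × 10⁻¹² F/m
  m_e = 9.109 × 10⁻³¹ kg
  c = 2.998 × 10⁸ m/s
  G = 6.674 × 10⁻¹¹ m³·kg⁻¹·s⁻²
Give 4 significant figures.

3.146 × 10³¹

atomic unit of time: τ_au = (4πε₀)²ℏ³/(m_e e⁴) = 2.423 × 10⁻¹⁷ s
Planck time: t_P = √(ℏG/c⁵) = 5.392 × 10⁻⁴⁴ s
7.00 × 10⁴ × 2.423 × 10⁻¹⁷ / 5.392 × 10⁻⁴⁴ = 3.146 × 10³¹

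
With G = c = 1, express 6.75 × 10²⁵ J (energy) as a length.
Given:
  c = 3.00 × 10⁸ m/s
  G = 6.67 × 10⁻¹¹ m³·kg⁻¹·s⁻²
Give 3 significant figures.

Energy → length via G/c⁴.
6.75 × 10²⁵ J × (G/c⁴) = 5.56 × 10⁻¹⁹ m

5.56 × 10⁻¹⁹ m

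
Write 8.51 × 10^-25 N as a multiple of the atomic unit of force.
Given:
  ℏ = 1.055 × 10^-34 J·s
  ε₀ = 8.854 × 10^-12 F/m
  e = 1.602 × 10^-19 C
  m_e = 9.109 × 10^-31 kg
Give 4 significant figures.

atomic unit of force: F_au = E_h/a₀ = m_e²e⁶/((4πε₀)³ℏ⁴) = 8.220 × 10^-8 N.
8.51 × 10^-25 / 8.220 × 10^-8 = 1.035 × 10^-17

1.035 × 10^-17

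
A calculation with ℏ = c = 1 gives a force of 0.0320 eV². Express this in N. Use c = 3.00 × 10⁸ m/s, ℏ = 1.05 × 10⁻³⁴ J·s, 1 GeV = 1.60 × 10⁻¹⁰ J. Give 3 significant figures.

Force is [E]/[L] = [E]²/(ℏc); restore (ℏc)⁻¹.
1 GeV² → 1/(ℏc) × (1 GeV in J)² = 8.13 × 10⁵ N.
Convert the energy scale: 0.0320 eV² = 3.20 × 10⁻²⁰ GeV².
Result: 3.20 × 10⁻²⁰ × 8.13 × 10⁵ = 2.60 × 10⁻¹⁴ N.

2.60 × 10⁻¹⁴ N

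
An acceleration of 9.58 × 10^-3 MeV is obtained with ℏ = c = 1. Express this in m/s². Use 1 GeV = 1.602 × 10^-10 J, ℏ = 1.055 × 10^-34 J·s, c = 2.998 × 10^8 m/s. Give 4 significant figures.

Acceleration is [L]/[T]² = c·[E]/ℏ.
1 GeV → c/ℏ × (1 GeV in J) = 4.552 × 10^32 m/s².
Convert the energy scale: 9.58 × 10^-3 MeV = 9.58 × 10^-6 GeV.
Result: 9.58 × 10^-6 × 4.552 × 10^32 = 4.361 × 10^27 m/s².

4.361 × 10^27 m/s²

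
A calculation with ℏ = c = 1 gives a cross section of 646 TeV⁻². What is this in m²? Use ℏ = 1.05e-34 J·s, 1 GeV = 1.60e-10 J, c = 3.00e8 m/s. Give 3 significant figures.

2.50e-35 m²

Area is [L]² = [E]⁻²·(ℏc)²; restore (ℏc)².
1 GeV⁻² → (ℏc)² × (1 GeV in J)⁻² = 3.88e-32 m².
Convert the energy scale: 646 TeV⁻² = 6.46e-4 GeV⁻².
Result: 6.46e-4 × 3.88e-32 = 2.50e-35 m².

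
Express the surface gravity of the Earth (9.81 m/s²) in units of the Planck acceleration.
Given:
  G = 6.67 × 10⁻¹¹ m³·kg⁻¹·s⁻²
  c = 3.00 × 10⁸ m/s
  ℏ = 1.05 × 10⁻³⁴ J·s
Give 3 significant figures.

1.76 × 10⁻⁵¹

Planck acceleration: a_P = √(c⁷/(ℏG)) = 5.59 × 10⁵¹ m/s².
9.81 / 5.59 × 10⁵¹ = 1.76 × 10⁻⁵¹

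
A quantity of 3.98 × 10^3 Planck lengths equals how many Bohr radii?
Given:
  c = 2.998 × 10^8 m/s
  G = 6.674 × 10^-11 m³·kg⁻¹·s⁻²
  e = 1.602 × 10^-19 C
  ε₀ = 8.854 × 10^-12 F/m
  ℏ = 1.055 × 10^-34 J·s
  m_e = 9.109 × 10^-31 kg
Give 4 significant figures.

1.214 × 10^-21

Planck length: ℓ_P = √(ℏG/c³) = 1.616 × 10^-35 m
Bohr radius: a₀ = 4πε₀ℏ²/(m_e e²) = 5.297 × 10^-11 m
3.98 × 10^3 × 1.616 × 10^-35 / 5.297 × 10^-11 = 1.214 × 10^-21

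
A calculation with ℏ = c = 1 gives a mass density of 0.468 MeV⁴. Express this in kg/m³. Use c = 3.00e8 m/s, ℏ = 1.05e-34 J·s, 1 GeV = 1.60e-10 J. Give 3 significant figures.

Mass density is [E]/(c²[L]³) = [E]⁴/(ℏ³c⁵).
1 GeV⁴ → 1/(ℏ³c⁵) × (1 GeV in J)⁴ = 2.33e20 kg/m³.
Convert the energy scale: 0.468 MeV⁴ = 4.68e-13 GeV⁴.
Result: 4.68e-13 × 2.33e20 = 1.09e8 kg/m³.

1.09e8 kg/m³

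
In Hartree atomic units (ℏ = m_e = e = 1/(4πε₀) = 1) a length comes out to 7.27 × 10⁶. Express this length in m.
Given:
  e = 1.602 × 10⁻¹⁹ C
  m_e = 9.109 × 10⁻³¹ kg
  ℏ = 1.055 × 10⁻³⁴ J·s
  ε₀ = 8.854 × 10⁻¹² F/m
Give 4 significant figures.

3.851 × 10⁻⁴ m

One Bohr radius: a₀ = 4πε₀ℏ²/(m_e e²) = 5.297 × 10⁻¹¹ m.
7.27 × 10⁶ × 5.297 × 10⁻¹¹ m = 3.851 × 10⁻⁴ m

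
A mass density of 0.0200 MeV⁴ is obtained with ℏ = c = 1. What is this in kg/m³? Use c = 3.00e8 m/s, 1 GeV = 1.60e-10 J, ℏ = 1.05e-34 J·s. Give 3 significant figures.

Mass density is [E]/(c²[L]³) = [E]⁴/(ℏ³c⁵).
1 GeV⁴ → 1/(ℏ³c⁵) × (1 GeV in J)⁴ = 2.33e20 kg/m³.
Convert the energy scale: 0.0200 MeV⁴ = 2.00e-14 GeV⁴.
Result: 2.00e-14 × 2.33e20 = 4.66e6 kg/m³.

4.66e6 kg/m³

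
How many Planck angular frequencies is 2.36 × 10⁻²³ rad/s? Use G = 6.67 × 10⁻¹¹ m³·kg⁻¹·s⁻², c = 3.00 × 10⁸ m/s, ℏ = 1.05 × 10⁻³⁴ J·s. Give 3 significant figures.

Planck angular frequency: ω_P = √(c⁵/(ℏG)) = 1.86 × 10⁴³ rad/s.
2.36 × 10⁻²³ / 1.86 × 10⁴³ = 1.27 × 10⁻⁶⁶

1.27 × 10⁻⁶⁶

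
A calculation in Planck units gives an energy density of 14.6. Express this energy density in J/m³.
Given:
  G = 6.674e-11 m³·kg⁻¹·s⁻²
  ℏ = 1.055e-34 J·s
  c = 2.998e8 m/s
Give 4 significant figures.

6.763e114 J/m³

One Planck energy density: u_P = c⁷/(ℏG²) = 4.632e113 J/m³.
14.6 × 4.632e113 J/m³ = 6.763e114 J/m³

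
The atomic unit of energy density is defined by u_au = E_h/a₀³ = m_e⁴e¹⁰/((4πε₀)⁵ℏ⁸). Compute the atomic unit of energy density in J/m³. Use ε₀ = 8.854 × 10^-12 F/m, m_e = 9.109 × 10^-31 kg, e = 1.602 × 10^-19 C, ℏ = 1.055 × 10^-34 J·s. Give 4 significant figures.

2.929 × 10^13 J/m³

u_au = E_h/a₀³ = m_e⁴e¹⁰/((4πε₀)⁵ℏ⁸)
E_h = 4.354 × 10^-18 J
a₀ = 5.297 × 10^-11 m
E_h/a₀³ = 2.929 × 10^13 J/m³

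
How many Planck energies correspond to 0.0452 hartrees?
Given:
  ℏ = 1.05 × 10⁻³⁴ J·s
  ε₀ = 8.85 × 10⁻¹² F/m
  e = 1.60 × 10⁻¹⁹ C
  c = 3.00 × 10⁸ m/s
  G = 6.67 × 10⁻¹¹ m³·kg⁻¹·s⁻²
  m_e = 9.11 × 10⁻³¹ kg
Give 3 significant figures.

hartree: E_h = m_e e⁴/(4πε₀ℏ)² = 4.38 × 10⁻¹⁸ J
Planck energy: E_P = √(ℏc⁵/G) = 1.96 × 10⁹ J
0.0452 × 4.38 × 10⁻¹⁸ / 1.96 × 10⁹ = 1.01 × 10⁻²⁸

1.01 × 10⁻²⁸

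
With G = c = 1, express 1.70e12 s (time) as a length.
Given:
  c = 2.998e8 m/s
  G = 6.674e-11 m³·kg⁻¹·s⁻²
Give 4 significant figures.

5.097e20 m

Time → length via c.
1.70e12 s × (c) = 5.097e20 m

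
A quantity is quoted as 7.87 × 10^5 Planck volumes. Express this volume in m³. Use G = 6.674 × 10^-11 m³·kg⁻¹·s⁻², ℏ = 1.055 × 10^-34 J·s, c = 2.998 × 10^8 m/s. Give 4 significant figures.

One Planck volume: V_P = (ℏG/c³)^(3/2) = 4.224 × 10^-105 m³.
7.87 × 10^5 × 4.224 × 10^-105 m³ = 3.324 × 10^-99 m³

3.324 × 10^-99 m³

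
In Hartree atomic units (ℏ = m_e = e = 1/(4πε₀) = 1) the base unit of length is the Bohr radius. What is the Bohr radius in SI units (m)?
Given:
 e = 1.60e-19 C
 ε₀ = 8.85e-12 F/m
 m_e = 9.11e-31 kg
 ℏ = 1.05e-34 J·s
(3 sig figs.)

a₀ = 4πε₀ℏ²/(m_e e²)
  = 1.23e-78 / 2.33e-68
  = 5.26e-11 m

5.26e-11 m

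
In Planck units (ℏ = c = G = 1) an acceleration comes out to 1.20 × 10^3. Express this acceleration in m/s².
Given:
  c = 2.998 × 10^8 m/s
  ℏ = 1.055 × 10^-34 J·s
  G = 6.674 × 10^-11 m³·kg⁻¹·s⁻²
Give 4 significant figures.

6.672 × 10^54 m/s²

One Planck acceleration: a_P = √(c⁷/(ℏG)) = 5.560 × 10^51 m/s².
1.20 × 10^3 × 5.560 × 10^51 m/s² = 6.672 × 10^54 m/s²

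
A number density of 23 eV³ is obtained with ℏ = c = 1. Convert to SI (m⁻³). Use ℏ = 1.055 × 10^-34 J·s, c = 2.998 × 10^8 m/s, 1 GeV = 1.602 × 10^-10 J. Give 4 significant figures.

Number density is [L]⁻³ = [E]³/(ℏc)³.
1 GeV³ → 1/(ℏc)³ × (1 GeV in J)³ = 1.299 × 10^47 m⁻³.
Convert the energy scale: 23 eV³ = 2.30 × 10^-26 GeV³.
Result: 2.30 × 10^-26 × 1.299 × 10^47 = 2.989 × 10^21 m⁻³.

2.989 × 10^21 m⁻³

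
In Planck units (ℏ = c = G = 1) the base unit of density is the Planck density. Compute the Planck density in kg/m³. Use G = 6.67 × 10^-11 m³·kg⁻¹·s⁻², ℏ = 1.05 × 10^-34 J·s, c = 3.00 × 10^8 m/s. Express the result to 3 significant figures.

ρ_P = c⁵/(ℏG²)
  = 2.43 × 10^42 / 4.67 × 10^-55
  = 5.20 × 10^96 kg/m³

5.20 × 10^96 kg/m³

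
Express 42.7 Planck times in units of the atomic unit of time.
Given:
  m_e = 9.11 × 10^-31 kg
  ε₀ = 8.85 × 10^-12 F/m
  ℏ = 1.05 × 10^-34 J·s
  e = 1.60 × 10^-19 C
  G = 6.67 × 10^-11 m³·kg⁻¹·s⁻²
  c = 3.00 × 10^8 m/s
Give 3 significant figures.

Planck time: t_P = √(ℏG/c⁵) = 5.37 × 10^-44 s
atomic unit of time: τ_au = (4πε₀)²ℏ³/(m_e e⁴) = 2.40 × 10^-17 s
42.7 × 5.37 × 10^-44 / 2.40 × 10^-17 = 9.56 × 10^-26

9.56 × 10^-26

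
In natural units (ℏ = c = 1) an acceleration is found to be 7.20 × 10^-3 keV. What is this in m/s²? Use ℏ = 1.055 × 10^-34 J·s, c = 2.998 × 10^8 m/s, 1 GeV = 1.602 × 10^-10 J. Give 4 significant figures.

Acceleration is [L]/[T]² = c·[E]/ℏ.
1 GeV → c/ℏ × (1 GeV in J) = 4.552 × 10^32 m/s².
Convert the energy scale: 7.20 × 10^-3 keV = 7.20 × 10^-9 GeV.
Result: 7.20 × 10^-9 × 4.552 × 10^32 = 3.278 × 10^24 m/s².

3.278 × 10^24 m/s²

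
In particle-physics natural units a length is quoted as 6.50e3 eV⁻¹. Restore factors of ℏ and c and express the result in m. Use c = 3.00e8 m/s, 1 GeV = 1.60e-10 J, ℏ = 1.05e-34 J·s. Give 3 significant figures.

A length is [E]⁻¹ in ℏ=c=1; restore one factor of ℏc.
1 GeV⁻¹ → ℏc × (1 GeV in J)⁻¹ = 1.97e-16 m.
Convert the energy scale: 6.50e3 eV⁻¹ = 6.50e12 GeV⁻¹.
Result: 6.50e12 × 1.97e-16 = 1.28e-3 m.

1.28e-3 m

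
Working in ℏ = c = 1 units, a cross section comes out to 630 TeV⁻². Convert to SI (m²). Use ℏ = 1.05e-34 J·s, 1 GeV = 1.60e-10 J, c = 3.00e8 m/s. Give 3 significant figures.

2.44e-35 m²

Area is [L]² = [E]⁻²·(ℏc)²; restore (ℏc)².
1 GeV⁻² → (ℏc)² × (1 GeV in J)⁻² = 3.88e-32 m².
Convert the energy scale: 630 TeV⁻² = 6.30e-4 GeV⁻².
Result: 6.30e-4 × 3.88e-32 = 2.44e-35 m².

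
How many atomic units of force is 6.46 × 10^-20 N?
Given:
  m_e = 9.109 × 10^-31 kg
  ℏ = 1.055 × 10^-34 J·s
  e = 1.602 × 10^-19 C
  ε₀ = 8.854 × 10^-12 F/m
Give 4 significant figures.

7.859 × 10^-13

atomic unit of force: F_au = E_h/a₀ = m_e²e⁶/((4πε₀)³ℏ⁴) = 8.220 × 10^-8 N.
6.46 × 10^-20 / 8.220 × 10^-8 = 7.859 × 10^-13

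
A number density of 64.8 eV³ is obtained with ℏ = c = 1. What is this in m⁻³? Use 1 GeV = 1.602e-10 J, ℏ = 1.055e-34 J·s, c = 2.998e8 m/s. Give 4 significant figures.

Number density is [L]⁻³ = [E]³/(ℏc)³.
1 GeV³ → 1/(ℏc)³ × (1 GeV in J)³ = 1.299e47 m⁻³.
Convert the energy scale: 64.8 eV³ = 6.48e-26 GeV³.
Result: 6.48e-26 × 1.299e47 = 8.420e21 m⁻³.

8.420e21 m⁻³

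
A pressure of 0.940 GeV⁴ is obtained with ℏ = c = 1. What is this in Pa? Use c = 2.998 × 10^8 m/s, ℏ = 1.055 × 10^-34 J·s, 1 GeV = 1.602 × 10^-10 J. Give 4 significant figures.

Pressure is [E]/[L]³ = [E]⁴/(ℏc)³.
1 GeV⁴ → 1/(ℏc)³ × (1 GeV in J)⁴ = 2.082 × 10^37 Pa.
Result: 0.940 × 2.082 × 10^37 = 1.957 × 10^37 Pa.

1.957 × 10^37 Pa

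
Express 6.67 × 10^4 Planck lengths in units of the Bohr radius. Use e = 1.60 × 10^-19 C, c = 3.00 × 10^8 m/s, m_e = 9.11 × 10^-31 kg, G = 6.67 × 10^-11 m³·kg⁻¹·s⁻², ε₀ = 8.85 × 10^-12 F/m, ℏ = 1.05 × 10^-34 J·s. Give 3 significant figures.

Planck length: ℓ_P = √(ℏG/c³) = 1.61 × 10^-35 m
Bohr radius: a₀ = 4πε₀ℏ²/(m_e e²) = 5.26 × 10^-11 m
6.67 × 10^4 × 1.61 × 10^-35 / 5.26 × 10^-11 = 2.04 × 10^-20

2.04 × 10^-20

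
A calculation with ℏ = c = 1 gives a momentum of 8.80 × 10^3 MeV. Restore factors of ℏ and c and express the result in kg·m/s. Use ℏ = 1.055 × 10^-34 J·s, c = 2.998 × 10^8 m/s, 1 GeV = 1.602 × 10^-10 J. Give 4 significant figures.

4.702 × 10^-18 kg·m/s

Momentum is [E]/c; divide by c.
1 GeV → 1/c × (1 GeV in J) = 5.344 × 10^-19 kg·m/s.
Convert the energy scale: 8.80 × 10^3 MeV = 8.80 GeV.
Result: 8.80 × 5.344 × 10^-19 = 4.702 × 10^-18 kg·m/s.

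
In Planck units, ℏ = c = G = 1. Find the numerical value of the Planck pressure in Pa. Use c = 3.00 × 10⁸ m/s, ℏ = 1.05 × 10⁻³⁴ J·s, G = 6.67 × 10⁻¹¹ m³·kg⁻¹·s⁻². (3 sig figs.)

From ℏ = c = G = 1 the pressure scale is p_P = c⁷/(ℏG²).
  = 2.19 × 10⁵⁹ / 4.67 × 10⁻⁵⁵
  = 4.68 × 10¹¹³ Pa

4.68 × 10¹¹³ Pa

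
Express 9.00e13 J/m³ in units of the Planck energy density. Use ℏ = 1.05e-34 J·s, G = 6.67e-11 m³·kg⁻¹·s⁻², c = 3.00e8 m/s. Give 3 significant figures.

Planck energy density: u_P = c⁷/(ℏG²) = 4.68e113 J/m³.
9.00e13 / 4.68e113 = 1.92e-100

1.92e-100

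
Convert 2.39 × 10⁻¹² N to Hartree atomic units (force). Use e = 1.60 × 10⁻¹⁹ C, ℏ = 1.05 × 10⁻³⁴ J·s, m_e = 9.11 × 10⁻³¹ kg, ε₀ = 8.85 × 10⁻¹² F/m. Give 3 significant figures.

2.87 × 10⁻⁵

atomic unit of force: F_au = E_h/a₀ = m_e²e⁶/((4πε₀)³ℏ⁴) = 8.33 × 10⁻⁸ N.
2.39 × 10⁻¹² / 8.33 × 10⁻⁸ = 2.87 × 10⁻⁵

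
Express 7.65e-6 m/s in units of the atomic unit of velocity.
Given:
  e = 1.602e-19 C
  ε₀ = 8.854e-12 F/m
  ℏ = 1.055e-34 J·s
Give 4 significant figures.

3.499e-12

atomic unit of velocity: v_au = e²/(4πε₀ℏ) = 2.186e6 m/s.
7.65e-6 / 2.186e6 = 3.499e-12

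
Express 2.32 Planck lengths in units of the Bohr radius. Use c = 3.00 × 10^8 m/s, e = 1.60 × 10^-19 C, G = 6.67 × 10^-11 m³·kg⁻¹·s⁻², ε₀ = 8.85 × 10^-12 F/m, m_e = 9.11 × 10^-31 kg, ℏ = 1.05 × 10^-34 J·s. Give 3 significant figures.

Planck length: ℓ_P = √(ℏG/c³) = 1.61 × 10^-35 m
Bohr radius: a₀ = 4πε₀ℏ²/(m_e e²) = 5.26 × 10^-11 m
2.32 × 1.61 × 10^-35 / 5.26 × 10^-11 = 7.11 × 10^-25

7.11 × 10^-25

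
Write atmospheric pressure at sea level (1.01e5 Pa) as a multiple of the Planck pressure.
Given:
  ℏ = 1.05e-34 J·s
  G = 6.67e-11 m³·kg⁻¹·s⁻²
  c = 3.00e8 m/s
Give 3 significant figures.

2.16e-109

Planck pressure: p_P = c⁷/(ℏG²) = 4.68e113 Pa.
1.01e5 / 4.68e113 = 2.16e-109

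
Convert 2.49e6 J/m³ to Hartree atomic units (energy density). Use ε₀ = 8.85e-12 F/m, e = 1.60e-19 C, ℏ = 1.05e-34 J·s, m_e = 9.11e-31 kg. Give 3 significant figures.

8.26e-8

atomic unit of energy density: u_au = E_h/a₀³ = m_e⁴e¹⁰/((4πε₀)⁵ℏ⁸) = 3.01e13 J/m³.
2.49e6 / 3.01e13 = 8.26e-8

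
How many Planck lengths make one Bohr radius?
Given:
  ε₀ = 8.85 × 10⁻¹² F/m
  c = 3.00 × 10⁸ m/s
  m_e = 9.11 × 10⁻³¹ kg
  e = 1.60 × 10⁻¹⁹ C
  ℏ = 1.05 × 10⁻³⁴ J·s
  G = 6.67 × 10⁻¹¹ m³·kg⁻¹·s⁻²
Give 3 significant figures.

3.26 × 10²⁴

Bohr radius: a₀ = 4πε₀ℏ²/(m_e e²) = 5.26 × 10⁻¹¹ m
Planck length: ℓ_P = √(ℏG/c³) = 1.61 × 10⁻³⁵ m
ratio = 5.26 × 10⁻¹¹ / 1.61 × 10⁻³⁵ = 3.26 × 10²⁴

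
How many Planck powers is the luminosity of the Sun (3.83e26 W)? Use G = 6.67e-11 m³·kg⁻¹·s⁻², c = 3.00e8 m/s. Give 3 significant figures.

1.05e-26

Planck power: P_P = c⁵/G = 3.64e52 W.
3.83e26 / 3.64e52 = 1.05e-26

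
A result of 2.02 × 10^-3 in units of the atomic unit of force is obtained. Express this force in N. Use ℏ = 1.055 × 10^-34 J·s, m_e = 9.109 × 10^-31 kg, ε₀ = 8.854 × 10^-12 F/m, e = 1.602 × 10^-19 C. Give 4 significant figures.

1.660 × 10^-10 N

One atomic unit of force: F_au = E_h/a₀ = m_e²e⁶/((4πε₀)³ℏ⁴) = 8.220 × 10^-8 N.
2.02 × 10^-3 × 8.220 × 10^-8 N = 1.660 × 10^-10 N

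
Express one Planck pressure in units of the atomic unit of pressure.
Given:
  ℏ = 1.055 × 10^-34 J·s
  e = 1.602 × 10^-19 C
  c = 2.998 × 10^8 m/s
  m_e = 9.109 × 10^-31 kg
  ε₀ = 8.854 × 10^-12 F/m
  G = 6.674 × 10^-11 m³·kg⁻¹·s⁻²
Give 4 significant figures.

1.581 × 10^100

Planck pressure: p_P = c⁷/(ℏG²) = 4.632 × 10^113 Pa
atomic unit of pressure: P_au = E_h/a₀³ = m_e⁴e¹⁰/((4πε₀)⁵ℏ⁸) = 2.929 × 10^13 Pa
ratio = 4.632 × 10^113 / 2.929 × 10^13 = 1.581 × 10^100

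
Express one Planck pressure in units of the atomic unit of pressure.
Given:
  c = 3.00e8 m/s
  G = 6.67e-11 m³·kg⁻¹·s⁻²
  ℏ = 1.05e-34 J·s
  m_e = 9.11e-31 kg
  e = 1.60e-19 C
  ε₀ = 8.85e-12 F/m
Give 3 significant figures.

1.55e100

Planck pressure: p_P = c⁷/(ℏG²) = 4.68e113 Pa
atomic unit of pressure: P_au = E_h/a₀³ = m_e⁴e¹⁰/((4πε₀)⁵ℏ⁸) = 3.01e13 Pa
ratio = 4.68e113 / 3.01e13 = 1.55e100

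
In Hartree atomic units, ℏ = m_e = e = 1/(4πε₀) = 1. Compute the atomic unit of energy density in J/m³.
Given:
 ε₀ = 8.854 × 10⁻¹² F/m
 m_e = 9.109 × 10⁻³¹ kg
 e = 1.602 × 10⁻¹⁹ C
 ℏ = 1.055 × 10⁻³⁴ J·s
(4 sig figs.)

2.929 × 10¹³ J/m³

From ℏ = m_e = e = 1/(4πε₀) = 1 the energy density scale is u_au = E_h/a₀³ = m_e⁴e¹⁰/((4πε₀)⁵ℏ⁸).
E_h = 4.354 × 10⁻¹⁸ J
a₀ = 5.297 × 10⁻¹¹ m
E_h/a₀³ = 2.929 × 10¹³ J/m³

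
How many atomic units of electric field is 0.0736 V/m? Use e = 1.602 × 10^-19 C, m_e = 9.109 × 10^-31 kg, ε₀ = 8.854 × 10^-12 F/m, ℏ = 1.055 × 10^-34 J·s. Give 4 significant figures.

atomic unit of electric field: E_au = E_h/(e a₀) = m_e²e⁵/((4πε₀)³ℏ⁴) = 5.131 × 10^11 V/m.
0.0736 / 5.131 × 10^11 = 1.434 × 10^-13

1.434 × 10^-13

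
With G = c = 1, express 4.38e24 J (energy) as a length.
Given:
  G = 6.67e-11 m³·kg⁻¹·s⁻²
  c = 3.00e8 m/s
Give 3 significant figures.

3.61e-20 m

Energy → length via G/c⁴.
4.38e24 J × (G/c⁴) = 3.61e-20 m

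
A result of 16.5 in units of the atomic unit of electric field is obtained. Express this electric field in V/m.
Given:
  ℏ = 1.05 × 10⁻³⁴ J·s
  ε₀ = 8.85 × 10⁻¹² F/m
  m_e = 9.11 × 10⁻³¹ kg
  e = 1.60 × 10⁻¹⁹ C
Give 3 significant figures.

One atomic unit of electric field: E_au = E_h/(e a₀) = m_e²e⁵/((4πε₀)³ℏ⁴) = 5.20 × 10¹¹ V/m.
16.5 × 5.20 × 10¹¹ V/m = 8.59 × 10¹² V/m

8.59 × 10¹² V/m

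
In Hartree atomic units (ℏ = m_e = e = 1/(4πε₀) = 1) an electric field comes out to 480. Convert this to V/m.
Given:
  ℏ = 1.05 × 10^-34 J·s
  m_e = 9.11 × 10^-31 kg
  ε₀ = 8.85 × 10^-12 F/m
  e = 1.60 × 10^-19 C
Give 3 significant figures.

2.50 × 10^14 V/m

One atomic unit of electric field: E_au = E_h/(e a₀) = m_e²e⁵/((4πε₀)³ℏ⁴) = 5.20 × 10^11 V/m.
480 × 5.20 × 10^11 V/m = 2.50 × 10^14 V/m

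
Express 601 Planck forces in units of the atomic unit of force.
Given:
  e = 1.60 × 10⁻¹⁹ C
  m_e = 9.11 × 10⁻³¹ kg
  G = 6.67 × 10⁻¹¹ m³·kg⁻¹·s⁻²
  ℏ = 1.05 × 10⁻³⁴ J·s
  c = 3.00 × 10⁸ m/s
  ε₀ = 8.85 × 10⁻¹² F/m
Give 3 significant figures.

8.76 × 10⁵³

Planck force: F_P = c⁴/G = 1.21 × 10⁴⁴ N
atomic unit of force: F_au = E_h/a₀ = m_e²e⁶/((4πε₀)³ℏ⁴) = 8.33 × 10⁻⁸ N
601 × 1.21 × 10⁴⁴ / 8.33 × 10⁻⁸ = 8.76 × 10⁵³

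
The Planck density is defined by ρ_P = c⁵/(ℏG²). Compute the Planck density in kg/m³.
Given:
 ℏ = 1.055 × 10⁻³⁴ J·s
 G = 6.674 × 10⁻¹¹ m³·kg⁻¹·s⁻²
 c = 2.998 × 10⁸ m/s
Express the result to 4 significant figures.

ρ_P = c⁵/(ℏG²)
  = 2.422 × 10⁴² / 4.699 × 10⁻⁵⁵
  = 5.154 × 10⁹⁶ kg/m³

5.154 × 10⁹⁶ kg/m³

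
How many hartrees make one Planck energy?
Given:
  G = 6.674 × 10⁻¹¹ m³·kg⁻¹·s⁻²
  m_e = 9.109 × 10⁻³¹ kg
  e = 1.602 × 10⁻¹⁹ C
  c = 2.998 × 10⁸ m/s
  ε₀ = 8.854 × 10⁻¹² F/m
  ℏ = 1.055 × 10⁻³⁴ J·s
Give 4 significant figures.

Planck energy: E_P = √(ℏc⁵/G) = 1.957 × 10⁹ J
hartree: E_h = m_e e⁴/(4πε₀ℏ)² = 4.354 × 10⁻¹⁸ J
ratio = 1.957 × 10⁹ / 4.354 × 10⁻¹⁸ = 4.494 × 10²⁶

4.494 × 10²⁶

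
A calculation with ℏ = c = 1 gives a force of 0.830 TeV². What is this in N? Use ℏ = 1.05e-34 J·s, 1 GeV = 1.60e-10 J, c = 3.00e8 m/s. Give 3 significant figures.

Force is [E]/[L] = [E]²/(ℏc); restore (ℏc)⁻¹.
1 GeV² → 1/(ℏc) × (1 GeV in J)² = 8.13e5 N.
Convert the energy scale: 0.830 TeV² = 8.30e5 GeV².
Result: 8.30e5 × 8.13e5 = 6.75e11 N.

6.75e11 N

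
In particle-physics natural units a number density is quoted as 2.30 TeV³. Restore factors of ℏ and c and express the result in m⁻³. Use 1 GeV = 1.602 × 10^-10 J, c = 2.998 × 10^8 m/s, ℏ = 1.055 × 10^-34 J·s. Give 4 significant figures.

2.989 × 10^56 m⁻³

Number density is [L]⁻³ = [E]³/(ℏc)³.
1 GeV³ → 1/(ℏc)³ × (1 GeV in J)³ = 1.299 × 10^47 m⁻³.
Convert the energy scale: 2.30 TeV³ = 2.30 × 10^9 GeV³.
Result: 2.30 × 10^9 × 1.299 × 10^47 = 2.989 × 10^56 m⁻³.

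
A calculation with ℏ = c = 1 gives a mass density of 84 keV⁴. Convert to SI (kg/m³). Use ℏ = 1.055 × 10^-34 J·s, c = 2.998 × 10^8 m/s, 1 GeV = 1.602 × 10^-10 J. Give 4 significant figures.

0.01945 kg/m³

Mass density is [E]/(c²[L]³) = [E]⁴/(ℏ³c⁵).
1 GeV⁴ → 1/(ℏ³c⁵) × (1 GeV in J)⁴ = 2.316 × 10^20 kg/m³.
Convert the energy scale: 84 keV⁴ = 8.40 × 10^-23 GeV⁴.
Result: 8.40 × 10^-23 × 2.316 × 10^20 = 0.01945 kg/m³.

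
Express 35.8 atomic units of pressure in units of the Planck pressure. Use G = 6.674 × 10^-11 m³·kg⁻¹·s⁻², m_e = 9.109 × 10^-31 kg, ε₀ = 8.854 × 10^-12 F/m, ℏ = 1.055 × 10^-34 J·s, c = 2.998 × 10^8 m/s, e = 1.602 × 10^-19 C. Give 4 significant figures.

atomic unit of pressure: P_au = E_h/a₀³ = m_e⁴e¹⁰/((4πε₀)⁵ℏ⁸) = 2.929 × 10^13 Pa
Planck pressure: p_P = c⁷/(ℏG²) = 4.632 × 10^113 Pa
35.8 × 2.929 × 10^13 / 4.632 × 10^113 = 2.264 × 10^-99

2.264 × 10^-99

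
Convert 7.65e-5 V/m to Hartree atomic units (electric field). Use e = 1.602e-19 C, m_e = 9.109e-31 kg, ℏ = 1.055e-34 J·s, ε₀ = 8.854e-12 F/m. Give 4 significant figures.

atomic unit of electric field: E_au = E_h/(e a₀) = m_e²e⁵/((4πε₀)³ℏ⁴) = 5.131e11 V/m.
7.65e-5 / 5.131e11 = 1.491e-16

1.491e-16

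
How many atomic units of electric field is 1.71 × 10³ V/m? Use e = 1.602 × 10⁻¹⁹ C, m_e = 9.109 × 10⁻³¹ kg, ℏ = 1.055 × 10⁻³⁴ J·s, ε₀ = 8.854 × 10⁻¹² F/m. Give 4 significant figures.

3.333 × 10⁻⁹

atomic unit of electric field: E_au = E_h/(e a₀) = m_e²e⁵/((4πε₀)³ℏ⁴) = 5.131 × 10¹¹ V/m.
1.71 × 10³ / 5.131 × 10¹¹ = 3.333 × 10⁻⁹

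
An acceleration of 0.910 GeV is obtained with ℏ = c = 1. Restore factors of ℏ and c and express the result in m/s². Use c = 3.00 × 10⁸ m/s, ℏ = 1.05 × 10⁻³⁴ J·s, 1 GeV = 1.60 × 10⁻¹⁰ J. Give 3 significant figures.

4.16 × 10³² m/s²

Acceleration is [L]/[T]² = c·[E]/ℏ.
1 GeV → c/ℏ × (1 GeV in J) = 4.57 × 10³² m/s².
Result: 0.910 × 4.57 × 10³² = 4.16 × 10³² m/s².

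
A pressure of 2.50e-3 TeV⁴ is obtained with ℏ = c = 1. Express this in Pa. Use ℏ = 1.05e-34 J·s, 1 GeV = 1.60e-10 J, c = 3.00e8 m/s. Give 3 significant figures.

Pressure is [E]/[L]³ = [E]⁴/(ℏc)³.
1 GeV⁴ → 1/(ℏc)³ × (1 GeV in J)⁴ = 2.10e37 Pa.
Convert the energy scale: 2.50e-3 TeV⁴ = 2.50e9 GeV⁴.
Result: 2.50e9 × 2.10e37 = 5.24e46 Pa.

5.24e46 Pa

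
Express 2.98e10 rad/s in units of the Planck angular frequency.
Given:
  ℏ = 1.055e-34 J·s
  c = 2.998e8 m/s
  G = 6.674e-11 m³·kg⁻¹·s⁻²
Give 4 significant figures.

Planck angular frequency: ω_P = √(c⁵/(ℏG)) = 1.855e43 rad/s.
2.98e10 / 1.855e43 = 1.607e-33

1.607e-33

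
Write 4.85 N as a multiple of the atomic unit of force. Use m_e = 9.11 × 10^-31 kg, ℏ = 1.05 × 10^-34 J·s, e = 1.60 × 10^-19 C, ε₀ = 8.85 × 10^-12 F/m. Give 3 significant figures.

atomic unit of force: F_au = E_h/a₀ = m_e²e⁶/((4πε₀)³ℏ⁴) = 8.33 × 10^-8 N.
4.85 / 8.33 × 10^-8 = 5.82 × 10^7

5.82 × 10^7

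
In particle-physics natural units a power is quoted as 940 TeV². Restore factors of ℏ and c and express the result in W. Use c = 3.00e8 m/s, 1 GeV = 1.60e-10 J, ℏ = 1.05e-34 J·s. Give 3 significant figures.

2.29e23 W

Power is [E]/[T] = [E]²/ℏ.
1 GeV² → 1/ℏ × (1 GeV in J)² = 2.44e14 W.
Convert the energy scale: 940 TeV² = 9.40e8 GeV².
Result: 9.40e8 × 2.44e14 = 2.29e23 W.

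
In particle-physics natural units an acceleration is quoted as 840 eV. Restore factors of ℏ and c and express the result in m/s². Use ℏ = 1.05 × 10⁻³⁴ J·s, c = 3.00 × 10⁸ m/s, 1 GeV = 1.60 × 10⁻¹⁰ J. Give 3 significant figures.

3.84 × 10²⁶ m/s²

Acceleration is [L]/[T]² = c·[E]/ℏ.
1 GeV → c/ℏ × (1 GeV in J) = 4.57 × 10³² m/s².
Convert the energy scale: 840 eV = 8.40 × 10⁻⁷ GeV.
Result: 8.40 × 10⁻⁷ × 4.57 × 10³² = 3.84 × 10²⁶ m/s².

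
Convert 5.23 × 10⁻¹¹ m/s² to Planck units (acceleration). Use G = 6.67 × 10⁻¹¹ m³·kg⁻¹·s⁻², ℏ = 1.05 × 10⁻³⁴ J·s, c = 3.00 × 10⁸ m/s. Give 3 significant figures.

Planck acceleration: a_P = √(c⁷/(ℏG)) = 5.59 × 10⁵¹ m/s².
5.23 × 10⁻¹¹ / 5.59 × 10⁵¹ = 9.36 × 10⁻⁶³

9.36 × 10⁻⁶³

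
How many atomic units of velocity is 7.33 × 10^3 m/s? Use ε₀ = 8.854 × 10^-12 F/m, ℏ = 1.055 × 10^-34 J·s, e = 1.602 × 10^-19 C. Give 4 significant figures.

atomic unit of velocity: v_au = e²/(4πε₀ℏ) = 2.186 × 10^6 m/s.
7.33 × 10^3 / 2.186 × 10^6 = 3.353 × 10^-3

3.353 × 10^-3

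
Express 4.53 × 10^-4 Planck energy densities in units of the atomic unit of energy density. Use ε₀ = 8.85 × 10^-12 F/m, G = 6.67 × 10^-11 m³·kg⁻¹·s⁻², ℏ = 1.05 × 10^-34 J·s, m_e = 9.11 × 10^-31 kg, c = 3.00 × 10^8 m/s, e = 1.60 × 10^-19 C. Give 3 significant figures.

7.04 × 10^96

Planck energy density: u_P = c⁷/(ℏG²) = 4.68 × 10^113 J/m³
atomic unit of energy density: u_au = E_h/a₀³ = m_e⁴e¹⁰/((4πε₀)⁵ℏ⁸) = 3.01 × 10^13 J/m³
4.53 × 10^-4 × 4.68 × 10^113 / 3.01 × 10^13 = 7.04 × 10^96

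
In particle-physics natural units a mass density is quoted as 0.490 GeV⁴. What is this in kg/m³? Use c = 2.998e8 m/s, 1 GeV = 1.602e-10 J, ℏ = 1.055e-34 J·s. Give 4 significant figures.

1.135e20 kg/m³

Mass density is [E]/(c²[L]³) = [E]⁴/(ℏ³c⁵).
1 GeV⁴ → 1/(ℏ³c⁵) × (1 GeV in J)⁴ = 2.316e20 kg/m³.
Result: 0.490 × 2.316e20 = 1.135e20 kg/m³.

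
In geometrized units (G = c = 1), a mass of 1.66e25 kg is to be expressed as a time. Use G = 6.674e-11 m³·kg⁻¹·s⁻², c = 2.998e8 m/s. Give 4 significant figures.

Mass → time via G/c³.
1.66e25 kg × (G/c³) = 4.111e-11 s

4.111e-11 s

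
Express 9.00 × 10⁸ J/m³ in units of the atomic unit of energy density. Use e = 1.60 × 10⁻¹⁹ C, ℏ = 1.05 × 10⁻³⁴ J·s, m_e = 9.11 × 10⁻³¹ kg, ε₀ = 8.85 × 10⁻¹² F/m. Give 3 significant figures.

atomic unit of energy density: u_au = E_h/a₀³ = m_e⁴e¹⁰/((4πε₀)⁵ℏ⁸) = 3.01 × 10¹³ J/m³.
9.00 × 10⁸ / 3.01 × 10¹³ = 2.99 × 10⁻⁵

2.99 × 10⁻⁵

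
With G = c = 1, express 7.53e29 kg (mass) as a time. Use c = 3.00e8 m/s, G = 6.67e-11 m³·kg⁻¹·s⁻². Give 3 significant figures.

1.86e-6 s

Mass → time via G/c³.
7.53e29 kg × (G/c³) = 1.86e-6 s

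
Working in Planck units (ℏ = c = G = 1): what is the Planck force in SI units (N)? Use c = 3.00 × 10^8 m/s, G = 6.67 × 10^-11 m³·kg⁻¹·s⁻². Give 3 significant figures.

1.21 × 10^44 N

The unique combination of the constants set to 1 with dimensions of force is F_P = c⁴/G.
  = 8.10 × 10^33 / 6.67 × 10^-11
  = 1.21 × 10^44 N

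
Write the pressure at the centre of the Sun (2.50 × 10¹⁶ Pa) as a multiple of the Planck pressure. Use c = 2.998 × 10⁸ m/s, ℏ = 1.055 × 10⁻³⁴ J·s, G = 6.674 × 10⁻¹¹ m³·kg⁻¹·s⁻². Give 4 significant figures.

Planck pressure: p_P = c⁷/(ℏG²) = 4.632 × 10¹¹³ Pa.
2.50 × 10¹⁶ / 4.632 × 10¹¹³ = 5.397 × 10⁻⁹⁸

5.397 × 10⁻⁹⁸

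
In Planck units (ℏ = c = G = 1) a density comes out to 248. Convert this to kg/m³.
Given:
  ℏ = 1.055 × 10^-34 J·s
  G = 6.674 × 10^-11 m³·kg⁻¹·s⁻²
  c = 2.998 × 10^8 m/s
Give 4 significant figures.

1.278 × 10^99 kg/m³

One Planck density: ρ_P = c⁵/(ℏG²) = 5.154 × 10^96 kg/m³.
248 × 5.154 × 10^96 kg/m³ = 1.278 × 10^99 kg/m³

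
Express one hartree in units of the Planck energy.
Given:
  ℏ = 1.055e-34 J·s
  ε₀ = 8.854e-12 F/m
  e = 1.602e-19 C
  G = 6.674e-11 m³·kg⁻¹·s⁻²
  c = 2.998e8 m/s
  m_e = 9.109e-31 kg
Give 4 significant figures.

hartree: E_h = m_e e⁴/(4πε₀ℏ)² = 4.354e-18 J
Planck energy: E_P = √(ℏc⁵/G) = 1.957e9 J
ratio = 4.354e-18 / 1.957e9 = 2.225e-27

2.225e-27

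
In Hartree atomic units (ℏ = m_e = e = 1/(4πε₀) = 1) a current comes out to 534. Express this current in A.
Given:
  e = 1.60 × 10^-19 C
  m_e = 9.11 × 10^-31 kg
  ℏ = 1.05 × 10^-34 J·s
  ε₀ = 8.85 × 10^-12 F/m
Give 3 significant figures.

One atomic unit of electric current: I_au = e E_h/ℏ = m_e e⁵/((4πε₀)²ℏ³) = 6.67 × 10^-3 A.
534 × 6.67 × 10^-3 A = 3.56 A

3.56 A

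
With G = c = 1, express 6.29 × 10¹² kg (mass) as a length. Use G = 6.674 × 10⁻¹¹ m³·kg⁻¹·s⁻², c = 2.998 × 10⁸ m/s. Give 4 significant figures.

4.671 × 10⁻¹⁵ m

In G = c = 1 units mass has dimensions of length; the conversion factor is G/c².
6.29 × 10¹² kg × (G/c²) = 4.671 × 10⁻¹⁵ m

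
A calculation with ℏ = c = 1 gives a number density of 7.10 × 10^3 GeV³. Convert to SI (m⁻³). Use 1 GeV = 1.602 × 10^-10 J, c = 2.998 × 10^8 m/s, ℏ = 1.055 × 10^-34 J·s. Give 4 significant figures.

9.226 × 10^50 m⁻³

Number density is [L]⁻³ = [E]³/(ℏc)³.
1 GeV³ → 1/(ℏc)³ × (1 GeV in J)³ = 1.299 × 10^47 m⁻³.
Result: 7.10 × 10^3 × 1.299 × 10^47 = 9.226 × 10^50 m⁻³.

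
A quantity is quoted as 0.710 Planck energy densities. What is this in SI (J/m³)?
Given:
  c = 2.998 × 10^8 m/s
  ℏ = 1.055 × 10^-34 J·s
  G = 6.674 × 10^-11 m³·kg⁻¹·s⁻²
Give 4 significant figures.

3.289 × 10^113 J/m³

One Planck energy density: u_P = c⁷/(ℏG²) = 4.632 × 10^113 J/m³.
0.710 × 4.632 × 10^113 J/m³ = 3.289 × 10^113 J/m³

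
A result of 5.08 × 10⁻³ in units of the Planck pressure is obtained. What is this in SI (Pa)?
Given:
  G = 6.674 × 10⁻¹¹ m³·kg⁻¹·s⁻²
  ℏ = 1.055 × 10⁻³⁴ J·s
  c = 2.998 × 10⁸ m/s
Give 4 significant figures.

One Planck pressure: p_P = c⁷/(ℏG²) = 4.632 × 10¹¹³ Pa.
5.08 × 10⁻³ × 4.632 × 10¹¹³ Pa = 2.353 × 10¹¹¹ Pa

2.353 × 10¹¹¹ Pa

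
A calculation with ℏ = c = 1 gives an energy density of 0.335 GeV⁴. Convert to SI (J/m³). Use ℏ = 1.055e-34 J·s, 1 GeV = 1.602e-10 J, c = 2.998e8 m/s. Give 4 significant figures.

[E]/[L]³ = [E]⁴/(ℏc)³; restore (ℏc)⁻³.
1 GeV⁴ → 1/(ℏc)³ × (1 GeV in J)⁴ = 2.082e37 J/m³.
Result: 0.335 × 2.082e37 = 6.973e36 J/m³.

6.973e36 J/m³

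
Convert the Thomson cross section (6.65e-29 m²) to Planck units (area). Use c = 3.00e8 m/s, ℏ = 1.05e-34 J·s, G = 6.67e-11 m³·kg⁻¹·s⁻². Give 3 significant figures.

Planck area: A_P = ℏG/c³ = 2.59e-70 m².
6.65e-29 / 2.59e-70 = 2.56e41

2.56e41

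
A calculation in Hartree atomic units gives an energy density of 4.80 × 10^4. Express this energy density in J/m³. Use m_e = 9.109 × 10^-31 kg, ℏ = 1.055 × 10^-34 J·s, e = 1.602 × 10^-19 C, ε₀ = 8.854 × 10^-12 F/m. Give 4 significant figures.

1.406 × 10^18 J/m³

One atomic unit of energy density: u_au = E_h/a₀³ = m_e⁴e¹⁰/((4πε₀)⁵ℏ⁸) = 2.929 × 10^13 J/m³.
4.80 × 10^4 × 2.929 × 10^13 J/m³ = 1.406 × 10^18 J/m³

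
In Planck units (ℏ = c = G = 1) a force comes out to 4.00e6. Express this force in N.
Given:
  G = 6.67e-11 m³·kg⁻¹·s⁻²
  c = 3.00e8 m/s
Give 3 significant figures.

4.86e50 N

One Planck force: F_P = c⁴/G = 1.21e44 N.
4.00e6 × 1.21e44 N = 4.86e50 N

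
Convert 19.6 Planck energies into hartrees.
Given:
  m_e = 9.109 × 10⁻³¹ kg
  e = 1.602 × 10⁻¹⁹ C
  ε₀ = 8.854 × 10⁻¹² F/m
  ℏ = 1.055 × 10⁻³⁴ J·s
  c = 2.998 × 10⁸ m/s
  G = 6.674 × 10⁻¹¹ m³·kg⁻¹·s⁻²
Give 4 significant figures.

Planck energy: E_P = √(ℏc⁵/G) = 1.957 × 10⁹ J
hartree: E_h = m_e e⁴/(4πε₀ℏ)² = 4.354 × 10⁻¹⁸ J
19.6 × 1.957 × 10⁹ / 4.354 × 10⁻¹⁸ = 8.807 × 10²⁷

8.807 × 10²⁷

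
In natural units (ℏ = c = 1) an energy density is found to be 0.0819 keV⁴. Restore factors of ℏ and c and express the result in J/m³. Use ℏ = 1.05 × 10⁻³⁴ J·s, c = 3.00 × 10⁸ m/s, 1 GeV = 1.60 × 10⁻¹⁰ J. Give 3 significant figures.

[E]/[L]³ = [E]⁴/(ℏc)³; restore (ℏc)⁻³.
1 GeV⁴ → 1/(ℏc)³ × (1 GeV in J)⁴ = 2.10 × 10³⁷ J/m³.
Convert the energy scale: 0.0819 keV⁴ = 8.19 × 10⁻²⁶ GeV⁴.
Result: 8.19 × 10⁻²⁶ × 2.10 × 10³⁷ = 1.72 × 10¹² J/m³.

1.72 × 10¹² J/m³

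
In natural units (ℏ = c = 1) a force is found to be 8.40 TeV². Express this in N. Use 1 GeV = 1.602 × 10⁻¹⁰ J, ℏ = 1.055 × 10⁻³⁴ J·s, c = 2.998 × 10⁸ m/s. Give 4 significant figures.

6.816 × 10¹² N

Force is [E]/[L] = [E]²/(ℏc); restore (ℏc)⁻¹.
1 GeV² → 1/(ℏc) × (1 GeV in J)² = 8.114 × 10⁵ N.
Convert the energy scale: 8.40 TeV² = 8.40 × 10⁶ GeV².
Result: 8.40 × 10⁶ × 8.114 × 10⁵ = 6.816 × 10¹² N.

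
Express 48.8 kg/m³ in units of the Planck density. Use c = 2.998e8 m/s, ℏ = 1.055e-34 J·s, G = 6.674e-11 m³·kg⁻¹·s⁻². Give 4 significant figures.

Planck density: ρ_P = c⁵/(ℏG²) = 5.154e96 kg/m³.
48.8 / 5.154e96 = 9.469e-96

9.469e-96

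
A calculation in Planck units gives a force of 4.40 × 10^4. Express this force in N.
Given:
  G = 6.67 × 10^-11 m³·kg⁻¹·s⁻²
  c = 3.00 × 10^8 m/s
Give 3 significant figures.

One Planck force: F_P = c⁴/G = 1.21 × 10^44 N.
4.40 × 10^4 × 1.21 × 10^44 N = 5.34 × 10^48 N

5.34 × 10^48 N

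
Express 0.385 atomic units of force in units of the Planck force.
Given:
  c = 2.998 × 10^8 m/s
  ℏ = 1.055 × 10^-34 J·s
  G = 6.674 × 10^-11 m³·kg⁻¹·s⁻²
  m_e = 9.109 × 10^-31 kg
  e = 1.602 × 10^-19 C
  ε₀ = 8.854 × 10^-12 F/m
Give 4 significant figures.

atomic unit of force: F_au = E_h/a₀ = m_e²e⁶/((4πε₀)³ℏ⁴) = 8.220 × 10^-8 N
Planck force: F_P = c⁴/G = 1.210 × 10^44 N
0.385 × 8.220 × 10^-8 / 1.210 × 10^44 = 2.614 × 10^-52

2.614 × 10^-52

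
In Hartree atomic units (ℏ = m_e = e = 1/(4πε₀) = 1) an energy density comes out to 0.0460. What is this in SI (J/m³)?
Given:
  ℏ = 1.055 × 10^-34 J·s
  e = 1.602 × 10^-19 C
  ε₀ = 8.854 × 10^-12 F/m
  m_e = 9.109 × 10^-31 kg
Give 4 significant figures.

One atomic unit of energy density: u_au = E_h/a₀³ = m_e⁴e¹⁰/((4πε₀)⁵ℏ⁸) = 2.929 × 10^13 J/m³.
0.0460 × 2.929 × 10^13 J/m³ = 1.347 × 10^12 J/m³

1.347 × 10^12 J/m³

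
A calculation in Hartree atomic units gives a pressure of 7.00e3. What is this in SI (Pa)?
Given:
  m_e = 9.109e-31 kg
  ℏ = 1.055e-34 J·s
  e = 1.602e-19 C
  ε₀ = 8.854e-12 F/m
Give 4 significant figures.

2.050e17 Pa

One atomic unit of pressure: P_au = E_h/a₀³ = m_e⁴e¹⁰/((4πε₀)⁵ℏ⁸) = 2.929e13 Pa.
7.00e3 × 2.929e13 Pa = 2.050e17 Pa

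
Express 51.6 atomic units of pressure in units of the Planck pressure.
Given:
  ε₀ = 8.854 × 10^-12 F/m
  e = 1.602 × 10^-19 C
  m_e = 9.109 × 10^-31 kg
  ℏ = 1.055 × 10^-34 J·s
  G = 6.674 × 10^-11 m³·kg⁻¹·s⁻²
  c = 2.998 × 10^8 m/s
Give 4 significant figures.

3.263 × 10^-99

atomic unit of pressure: P_au = E_h/a₀³ = m_e⁴e¹⁰/((4πε₀)⁵ℏ⁸) = 2.929 × 10^13 Pa
Planck pressure: p_P = c⁷/(ℏG²) = 4.632 × 10^113 Pa
51.6 × 2.929 × 10^13 / 4.632 × 10^113 = 3.263 × 10^-99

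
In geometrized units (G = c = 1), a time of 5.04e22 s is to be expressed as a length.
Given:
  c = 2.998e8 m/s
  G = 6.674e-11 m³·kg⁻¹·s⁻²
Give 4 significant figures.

1.511e31 m

Time → length via c.
5.04e22 s × (c) = 1.511e31 m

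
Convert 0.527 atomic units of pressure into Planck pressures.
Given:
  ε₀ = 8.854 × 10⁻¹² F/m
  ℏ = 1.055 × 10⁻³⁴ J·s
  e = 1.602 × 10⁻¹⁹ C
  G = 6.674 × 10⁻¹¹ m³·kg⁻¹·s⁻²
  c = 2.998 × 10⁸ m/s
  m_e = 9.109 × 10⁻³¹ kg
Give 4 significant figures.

atomic unit of pressure: P_au = E_h/a₀³ = m_e⁴e¹⁰/((4πε₀)⁵ℏ⁸) = 2.929 × 10¹³ Pa
Planck pressure: p_P = c⁷/(ℏG²) = 4.632 × 10¹¹³ Pa
0.527 × 2.929 × 10¹³ / 4.632 × 10¹¹³ = 3.332 × 10⁻¹⁰¹

3.332 × 10⁻¹⁰¹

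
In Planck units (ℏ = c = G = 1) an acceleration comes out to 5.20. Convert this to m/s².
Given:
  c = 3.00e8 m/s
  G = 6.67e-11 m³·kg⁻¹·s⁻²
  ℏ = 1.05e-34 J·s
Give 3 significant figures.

2.91e52 m/s²

One Planck acceleration: a_P = √(c⁷/(ℏG)) = 5.59e51 m/s².
5.20 × 5.59e51 m/s² = 2.91e52 m/s²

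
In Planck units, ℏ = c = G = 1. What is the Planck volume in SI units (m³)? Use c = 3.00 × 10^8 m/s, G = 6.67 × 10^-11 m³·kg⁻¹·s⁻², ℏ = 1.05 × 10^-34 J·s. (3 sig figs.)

4.18 × 10^-105 m³

Dimensional analysis gives V_P = (ℏG/c³)^(3/2).
  = √(1.75 × 10^-209)
  = 4.18 × 10^-105 m³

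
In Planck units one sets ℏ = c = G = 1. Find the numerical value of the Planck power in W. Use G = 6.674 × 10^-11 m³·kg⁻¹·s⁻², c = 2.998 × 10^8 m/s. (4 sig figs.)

P_P = c⁵/G
  = 2.422 × 10^42 / 6.674 × 10^-11
  = 3.629 × 10^52 W

3.629 × 10^52 W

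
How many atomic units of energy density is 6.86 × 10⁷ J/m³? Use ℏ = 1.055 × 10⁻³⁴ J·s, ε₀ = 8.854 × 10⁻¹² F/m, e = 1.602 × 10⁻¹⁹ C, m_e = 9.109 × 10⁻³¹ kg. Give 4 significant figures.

atomic unit of energy density: u_au = E_h/a₀³ = m_e⁴e¹⁰/((4πε₀)⁵ℏ⁸) = 2.929 × 10¹³ J/m³.
6.86 × 10⁷ / 2.929 × 10¹³ = 2.342 × 10⁻⁶

2.342 × 10⁻⁶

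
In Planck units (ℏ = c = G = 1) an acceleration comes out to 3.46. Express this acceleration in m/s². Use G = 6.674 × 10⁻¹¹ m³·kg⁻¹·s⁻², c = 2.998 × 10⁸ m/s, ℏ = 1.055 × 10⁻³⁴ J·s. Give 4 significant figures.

One Planck acceleration: a_P = √(c⁷/(ℏG)) = 5.560 × 10⁵¹ m/s².
3.46 × 5.560 × 10⁵¹ m/s² = 1.924 × 10⁵² m/s²

1.924 × 10⁵² m/s²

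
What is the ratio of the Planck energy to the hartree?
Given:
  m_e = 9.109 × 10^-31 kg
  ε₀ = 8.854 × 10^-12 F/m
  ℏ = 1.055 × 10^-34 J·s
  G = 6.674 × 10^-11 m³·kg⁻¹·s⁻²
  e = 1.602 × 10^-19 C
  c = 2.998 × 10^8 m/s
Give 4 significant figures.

4.494 × 10^26

Planck energy: E_P = √(ℏc⁵/G) = 1.957 × 10^9 J
hartree: E_h = m_e e⁴/(4πε₀ℏ)² = 4.354 × 10^-18 J
ratio = 1.957 × 10^9 / 4.354 × 10^-18 = 4.494 × 10^26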